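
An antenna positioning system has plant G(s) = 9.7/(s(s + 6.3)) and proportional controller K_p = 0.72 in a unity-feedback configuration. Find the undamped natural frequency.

The closed-loop denominator is s(s+6.3) + 0.72·9.7 = s² + 6.3s + 6.984.
Matching s² + 2ζω_n s + ω_n²: ω_n = √6.984 = 2.643 rad/s and 2ζω_n = 6.3, so ζ = 6.3/(2·2.643) = 1.19.

ω_n = 2.64 rad/s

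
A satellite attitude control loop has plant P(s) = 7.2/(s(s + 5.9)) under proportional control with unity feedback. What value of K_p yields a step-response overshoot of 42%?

K_p = 17.1

From %OS = 100·exp(−πζ/√(1−ζ²)) = 42%, ζ = −ln(0.42)/√(π²+ln²(0.42)) = 0.2662.
Characteristic equation s² + 5.9s + 7.2K_p = 0 gives ζ = 5.9/(2√(7.2K_p)).
Setting ζ = 0.2662: √(7.2K_p) = 5.9/(2·0.2662) = 11.08, so K_p = 122.8/7.2 = 17.1.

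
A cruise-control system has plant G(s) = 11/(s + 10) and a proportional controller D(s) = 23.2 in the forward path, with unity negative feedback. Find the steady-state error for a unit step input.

The loop is type 0. Static position error constant K_pos = D(0)·G(0) = 23.2·1.1 = 25.52.
Steady-state error to a unit step: e_ss = 1/(1+K_pos) = 1/26.52 = 0.0377.

0.0377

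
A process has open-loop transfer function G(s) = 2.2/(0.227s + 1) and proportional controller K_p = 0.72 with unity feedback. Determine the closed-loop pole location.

s = -11.38

Closed loop: T(s) = K_p·G/(1+K_p·G) = 1.584/(0.227s + 1 + 1.584), with pole at s = −(1 + 1.584)/0.227 = −11.38.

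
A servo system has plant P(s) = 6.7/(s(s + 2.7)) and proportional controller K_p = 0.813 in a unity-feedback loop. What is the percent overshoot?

10.8%

The closed-loop denominator s² + 2.7s + 5.447 gives ω_n = √5.447 = 2.334 and ζ = 2.7/(2ω_n) = 0.5784.
%OS = 100·exp(−πζ/√(1−ζ²)) = 100·exp(−π·0.5784/√0.6654) = 10.8%.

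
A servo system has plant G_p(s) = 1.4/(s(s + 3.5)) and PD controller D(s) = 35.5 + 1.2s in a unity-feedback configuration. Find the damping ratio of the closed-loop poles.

Forward path: (35.5 + 1.2s)·1.4/(s(s+3.5)). The closed-loop characteristic equation is s² + (3.5 + 1.4·1.2)s + 1.4·35.5 = 0.
That is s² + 5.18s + 49.7 = 0, so ω_n = 7.05 rad/s and ζ = 5.18/(2·7.05) = 0.3674.

ζ = 0.367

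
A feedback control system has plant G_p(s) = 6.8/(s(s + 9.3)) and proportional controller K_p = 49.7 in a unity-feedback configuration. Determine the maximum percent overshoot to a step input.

44%

The closed-loop denominator s² + 9.3s + 338 gives ω_n = √338 = 18.38 and ζ = 9.3/(2ω_n) = 0.2529.
%OS = 100·exp(−πζ/√(1−ζ²)) = 100·exp(−π·0.2529/√0.936) = 44%.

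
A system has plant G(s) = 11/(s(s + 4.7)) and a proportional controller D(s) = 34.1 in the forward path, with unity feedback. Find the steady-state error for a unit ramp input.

The loop has one pole at the origin (type 1). Velocity error constant K_v = lim_{s→0} s·D(s)G(s) = 34.1·11/4.7 = 79.81.
Steady-state error to a unit ramp: e_ss = 1/K_v = 0.0125.

0.0125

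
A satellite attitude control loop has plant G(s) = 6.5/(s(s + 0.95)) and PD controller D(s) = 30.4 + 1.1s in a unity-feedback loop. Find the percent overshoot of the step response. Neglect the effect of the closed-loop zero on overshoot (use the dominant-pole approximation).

38.9%

Forward path: (30.4 + 1.1s)·6.5/(s(s+0.95)). The closed-loop characteristic equation is s² + (0.95 + 6.5·1.1)s + 6.5·30.4 = 0.
That is s² + 8.1s + 197.6 = 0, so ω_n = 14.06 rad/s and ζ = 8.1/(2·14.06) = 0.2881.
%OS = 100·exp(−πζ/√(1−ζ²)) = 38.9%.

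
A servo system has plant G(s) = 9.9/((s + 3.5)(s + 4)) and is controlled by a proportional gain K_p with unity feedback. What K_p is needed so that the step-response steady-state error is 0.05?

The loop is type 0, so e_ss(step) = 1/(1 + K_pos) with K_pos = K_p·G(0).
G(0) = 0.7071. Require 1/(1 + K_p·0.7071) = 0.05, so 1 + 0.7071·K_p = 20.
K_p = (20 − 1)/0.7071 = 26.9.

K_p = 26.9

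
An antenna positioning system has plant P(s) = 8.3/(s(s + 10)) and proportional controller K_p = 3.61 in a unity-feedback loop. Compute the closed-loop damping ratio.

ζ = 0.913

1 + K_p·P(s) = 0 gives s² + 10s + 29.96 = 0.
So ω_n² = 29.96 ⇒ ω_n = 5.474 rad/s, and ζ = 10/(2ω_n) = 0.913.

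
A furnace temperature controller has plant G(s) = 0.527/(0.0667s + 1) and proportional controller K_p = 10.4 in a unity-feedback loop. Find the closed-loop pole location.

Closed loop: T(s) = K_p·G/(1+K_p·G) = 5.481/(0.0667s + 1 + 5.481), with pole at s = −(1 + 5.481)/0.0667 = −97.16.

s = -97.16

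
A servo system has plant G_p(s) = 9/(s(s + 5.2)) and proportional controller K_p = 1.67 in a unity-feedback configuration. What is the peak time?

The closed-loop denominator s² + 5.2s + 15.03 gives ω_n = √15.03 = 3.877 and ζ = 5.2/(2ω_n) = 0.6706.
Damped frequency ω_d = ω_n√(1−ζ²) = 2.876 rad/s, so peak time T_p = π/ω_d = 1.09 s.

T_p = 1.09 s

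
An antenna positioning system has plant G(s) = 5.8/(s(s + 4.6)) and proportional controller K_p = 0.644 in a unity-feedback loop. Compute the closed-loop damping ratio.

The closed-loop denominator is s(s+4.6) + 0.644·5.8 = s² + 4.6s + 3.735.
Matching s² + 2ζω_n s + ω_n²: ω_n = √3.735 = 1.933 rad/s and 2ζω_n = 4.6, so ζ = 4.6/(2·1.933) = 1.19.

ζ = 1.19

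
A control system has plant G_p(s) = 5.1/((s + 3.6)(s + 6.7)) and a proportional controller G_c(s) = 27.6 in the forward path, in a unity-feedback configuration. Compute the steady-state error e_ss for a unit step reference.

The loop is type 0. Static position error constant K_pos = G_c(0)·G_p(0) = 27.6·0.2114 = 5.836.
Steady-state error to a unit step: e_ss = 1/(1+K_pos) = 1/6.836 = 0.146.

0.146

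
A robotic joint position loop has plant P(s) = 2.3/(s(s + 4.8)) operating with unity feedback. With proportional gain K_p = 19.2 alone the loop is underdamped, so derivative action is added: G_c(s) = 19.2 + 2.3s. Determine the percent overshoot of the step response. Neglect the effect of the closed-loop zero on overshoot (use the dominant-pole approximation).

2.56%

Forward path: (19.2 + 2.3s)·2.3/(s(s+4.8)). The closed-loop characteristic equation is s² + (4.8 + 2.3·2.3)s + 2.3·19.2 = 0.
That is s² + 10.09s + 44.16 = 0, so ω_n = 6.645 rad/s and ζ = 10.09/(2·6.645) = 0.7592.
%OS = 100·exp(−πζ/√(1−ζ²)) = 2.56%.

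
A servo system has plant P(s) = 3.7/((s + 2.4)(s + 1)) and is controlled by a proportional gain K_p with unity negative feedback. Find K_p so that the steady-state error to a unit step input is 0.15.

K_p = 3.68

For a type-0 loop with proportional control, e_ss = 1/(1 + K_p·P(0)).
P(0) = 1.542. Require 1/(1 + K_p·1.542) = 0.15, so 1 + 1.542·K_p = 6.667.
K_p = (6.667 − 1)/1.542 = 3.68.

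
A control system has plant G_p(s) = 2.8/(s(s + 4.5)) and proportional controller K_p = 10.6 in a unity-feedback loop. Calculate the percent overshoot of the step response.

The closed-loop denominator s² + 4.5s + 29.68 gives ω_n = √29.68 = 5.448 and ζ = 4.5/(2ω_n) = 0.413.
%OS = 100·exp(−πζ/√(1−ζ²)) = 100·exp(−π·0.413/√0.8294) = 24.1%.

24.1%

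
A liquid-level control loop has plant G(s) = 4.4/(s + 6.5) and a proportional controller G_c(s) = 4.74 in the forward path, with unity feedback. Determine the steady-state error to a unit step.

0.238

The loop is type 0. Static position error constant K_pos = G_c(0)·G(0) = 4.74·0.6769 = 3.209.
Steady-state error to a unit step: e_ss = 1/(1+K_pos) = 1/4.209 = 0.238.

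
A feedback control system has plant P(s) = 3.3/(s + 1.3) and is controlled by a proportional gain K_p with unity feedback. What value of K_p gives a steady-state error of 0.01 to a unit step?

The loop is type 0, so e_ss(step) = 1/(1 + K_pos) with K_pos = K_p·P(0).
P(0) = 2.538. Require 1/(1 + K_p·2.538) = 0.01, so 1 + 2.538·K_p = 100.
K_p = (100 − 1)/2.538 = 39.

K_p = 39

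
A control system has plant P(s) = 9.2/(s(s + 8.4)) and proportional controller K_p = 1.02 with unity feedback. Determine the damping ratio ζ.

1 + K_p·P(s) = 0 gives s² + 8.4s + 9.384 = 0.
Matching s² + 2ζω_n s + ω_n²: ω_n = √9.384 = 3.063 rad/s and 2ζω_n = 8.4, so ζ = 8.4/(2·3.063) = 1.37.

ζ = 1.37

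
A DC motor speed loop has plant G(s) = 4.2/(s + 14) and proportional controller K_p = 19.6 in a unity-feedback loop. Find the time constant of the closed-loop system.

τ = 0.0104 s

Closed-loop transfer function: T(s) = K_p·G(s)/(1 + K_p·G(s)) = 82.32/(s + 14 + 82.32) = 82.32/(s + 96.32).
Time constant τ = 1/96.32 = 0.0104 s.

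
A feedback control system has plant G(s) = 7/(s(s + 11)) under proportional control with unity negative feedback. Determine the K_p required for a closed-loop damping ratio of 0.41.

Closed-loop characteristic equation: s² + 11s + K_p·7 = 0.
So ω_n = √(7K_p) and 2ζω_n = 11, giving ζ = 11/(2√(7K_p)).
Setting ζ = 0.41: √(7K_p) = 11/(2·0.41) = 13.41, so K_p = 180/7 = 25.7.

K_p = 25.7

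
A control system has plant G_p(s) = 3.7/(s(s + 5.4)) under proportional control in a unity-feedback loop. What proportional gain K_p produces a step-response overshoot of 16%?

From %OS = 100·exp(−πζ/√(1−ζ²)) = 16%, ζ = −ln(0.16)/√(π²+ln²(0.16)) = 0.5039.
Characteristic equation s² + 5.4s + 3.7K_p = 0 gives ζ = 5.4/(2√(3.7K_p)).
Setting ζ = 0.5039: √(3.7K_p) = 5.4/(2·0.5039) = 5.359, so K_p = 28.71/3.7 = 7.76.

K_p = 7.76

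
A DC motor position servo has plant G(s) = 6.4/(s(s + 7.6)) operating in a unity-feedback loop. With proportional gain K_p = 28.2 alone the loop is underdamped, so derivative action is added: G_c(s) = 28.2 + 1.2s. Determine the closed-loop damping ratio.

Forward path: (28.2 + 1.2s)·6.4/(s(s+7.6)). The closed-loop characteristic equation is s² + (7.6 + 6.4·1.2)s + 6.4·28.2 = 0.
That is s² + 15.28s + 180.5 = 0, so ω_n = 13.43 rad/s and ζ = 15.28/(2·13.43) = 0.5687.

ζ = 0.569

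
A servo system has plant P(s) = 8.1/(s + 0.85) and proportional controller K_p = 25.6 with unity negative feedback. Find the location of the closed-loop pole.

Closed-loop transfer function: T(s) = K_p·P(s)/(1 + K_p·P(s)) = 207.4/(s + 0.85 + 207.4) = 207.4/(s + 208.2).
The closed-loop pole is at s = −208.2.

s = -208.2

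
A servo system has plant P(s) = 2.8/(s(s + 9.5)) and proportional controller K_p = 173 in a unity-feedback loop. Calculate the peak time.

T_p = 0.146 s

From 1 + K_pP(s) = 0: s² + 9.5s + 484.4 = 0 ⇒ ω_n = 22.01, ζ = 0.2158.
Damped frequency ω_d = ω_n√(1−ζ²) = 21.49 rad/s, so peak time T_p = π/ω_d = 0.146 s.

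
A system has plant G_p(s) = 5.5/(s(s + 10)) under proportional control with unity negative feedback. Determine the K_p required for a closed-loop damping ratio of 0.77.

Closed-loop characteristic equation: s² + 10s + K_p·5.5 = 0.
So ω_n = √(5.5K_p) and 2ζω_n = 10, giving ζ = 10/(2√(5.5K_p)).
Setting ζ = 0.77: √(5.5K_p) = 10/(2·0.77) = 6.494, so K_p = 42.17/5.5 = 7.67.

K_p = 7.67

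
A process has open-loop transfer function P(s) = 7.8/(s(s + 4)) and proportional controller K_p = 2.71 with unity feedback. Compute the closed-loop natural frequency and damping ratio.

The closed-loop denominator is s(s+4) + 2.71·7.8 = s² + 4s + 21.14.
So ω_n² = 21.14 ⇒ ω_n = 4.598 rad/s, and ζ = 4/(2ω_n) = 0.435.

ω_n = 4.6 rad/s, ζ = 0.435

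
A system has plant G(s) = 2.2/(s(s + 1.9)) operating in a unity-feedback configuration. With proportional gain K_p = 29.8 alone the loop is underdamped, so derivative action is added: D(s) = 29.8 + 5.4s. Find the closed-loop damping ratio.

ζ = 0.851

Forward path: (29.8 + 5.4s)·2.2/(s(s+1.9)). The closed-loop characteristic equation is s² + (1.9 + 2.2·5.4)s + 2.2·29.8 = 0.
That is s² + 13.78s + 65.56 = 0, so ω_n = 8.097 rad/s and ζ = 13.78/(2·8.097) = 0.8509.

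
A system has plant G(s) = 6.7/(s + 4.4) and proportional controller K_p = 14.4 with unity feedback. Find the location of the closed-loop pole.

Closed-loop transfer function: T(s) = K_p·G(s)/(1 + K_p·G(s)) = 96.48/(s + 4.4 + 96.48) = 96.48/(s + 100.9).
The closed-loop pole is at s = −100.9.

s = -100.9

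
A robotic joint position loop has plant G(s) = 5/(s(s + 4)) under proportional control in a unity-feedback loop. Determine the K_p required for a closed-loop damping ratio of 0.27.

Closed-loop characteristic equation: s² + 4s + K_p·5 = 0.
So ω_n = √(5K_p) and 2ζω_n = 4, giving ζ = 4/(2√(5K_p)).
Setting ζ = 0.27: √(5K_p) = 4/(2·0.27) = 7.407, so K_p = 54.87/5 = 11.

K_p = 11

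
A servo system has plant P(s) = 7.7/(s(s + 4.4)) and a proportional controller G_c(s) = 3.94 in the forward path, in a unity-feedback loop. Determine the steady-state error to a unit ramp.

The loop has one pole at the origin (type 1). Velocity error constant K_v = lim_{s→0} s·G_c(s)P(s) = 3.94·7.7/4.4 = 6.895.
Steady-state error to a unit ramp: e_ss = 1/K_v = 0.145.

0.145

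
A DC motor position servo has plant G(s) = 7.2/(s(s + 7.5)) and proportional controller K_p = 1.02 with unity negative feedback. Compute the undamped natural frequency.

The closed-loop denominator is s(s+7.5) + 1.02·7.2 = s² + 7.5s + 7.344.
Matching s² + 2ζω_n s + ω_n²: ω_n = √7.344 = 2.71 rad/s and 2ζω_n = 7.5, so ζ = 7.5/(2·2.71) = 1.38.

ω_n = 2.71 rad/s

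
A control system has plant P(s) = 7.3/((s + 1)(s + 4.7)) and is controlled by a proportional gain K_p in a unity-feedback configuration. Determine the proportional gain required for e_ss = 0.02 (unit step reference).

The loop is type 0, so e_ss(step) = 1/(1 + K_pos) with K_pos = K_p·P(0).
P(0) = 1.553. Require 1/(1 + K_p·1.553) = 0.02, so 1 + 1.553·K_p = 50.
K_p = (50 − 1)/1.553 = 31.5.

K_p = 31.5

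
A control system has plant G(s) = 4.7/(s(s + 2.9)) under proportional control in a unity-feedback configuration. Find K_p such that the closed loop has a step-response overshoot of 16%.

From %OS = 100·exp(−πζ/√(1−ζ²)) = 16%, ζ = −ln(0.16)/√(π²+ln²(0.16)) = 0.5039.
Characteristic equation s² + 2.9s + 4.7K_p = 0 gives ζ = 2.9/(2√(4.7K_p)).
Setting ζ = 0.5039: √(4.7K_p) = 2.9/(2·0.5039) = 2.878, so K_p = 8.281/4.7 = 1.76.

K_p = 1.76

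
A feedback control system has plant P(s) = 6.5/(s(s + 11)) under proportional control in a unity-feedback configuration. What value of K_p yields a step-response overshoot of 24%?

From %OS = 100·exp(−πζ/√(1−ζ²)) = 24%, ζ = −ln(0.24)/√(π²+ln²(0.24)) = 0.4136.
Characteristic equation s² + 11s + 6.5K_p = 0 gives ζ = 11/(2√(6.5K_p)).
Setting ζ = 0.4136: √(6.5K_p) = 11/(2·0.4136) = 13.3, so K_p = 176.8/6.5 = 27.2.

K_p = 27.2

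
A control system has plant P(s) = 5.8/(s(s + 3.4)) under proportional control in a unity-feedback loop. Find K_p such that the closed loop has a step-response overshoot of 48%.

From %OS = 100·exp(−πζ/√(1−ζ²)) = 48%, ζ = −ln(0.48)/√(π²+ln²(0.48)) = 0.2275.
Characteristic equation s² + 3.4s + 5.8K_p = 0 gives ζ = 3.4/(2√(5.8K_p)).
Setting ζ = 0.2275: √(5.8K_p) = 3.4/(2·0.2275) = 7.472, so K_p = 55.84/5.8 = 9.63.

K_p = 9.63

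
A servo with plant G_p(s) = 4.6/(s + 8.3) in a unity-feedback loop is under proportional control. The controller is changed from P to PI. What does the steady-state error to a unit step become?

The integrator makes K_pos = lim_{s→0} C(s)G(s) infinite, so e_ss = 1/(1+K_pos) = 0.

0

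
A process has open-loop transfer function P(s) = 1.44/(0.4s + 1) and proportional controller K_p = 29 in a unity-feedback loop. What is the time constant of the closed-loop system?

Closed loop: T(s) = K_p·P/(1+K_p·P) = 41.76/(0.4s + 1 + 41.76), with pole at s = −(1 + 41.76)/0.4 = −106.9.
Closed-loop time constant τ = 1/106.9 = 0.00935 s.

τ = 0.00935 s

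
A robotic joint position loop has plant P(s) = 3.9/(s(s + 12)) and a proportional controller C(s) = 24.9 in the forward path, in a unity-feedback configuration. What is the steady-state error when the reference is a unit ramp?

0.124

The loop has one pole at the origin (type 1). Velocity error constant K_v = lim_{s→0} s·C(s)P(s) = 24.9·3.9/12 = 8.092.
Steady-state error to a unit ramp: e_ss = 1/K_v = 0.124.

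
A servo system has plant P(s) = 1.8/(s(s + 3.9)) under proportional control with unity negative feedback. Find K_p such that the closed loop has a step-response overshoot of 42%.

K_p = 29.8

From %OS = 100·exp(−πζ/√(1−ζ²)) = 42%, ζ = −ln(0.42)/√(π²+ln²(0.42)) = 0.2662.
Characteristic equation s² + 3.9s + 1.8K_p = 0 gives ζ = 3.9/(2√(1.8K_p)).
Setting ζ = 0.2662: √(1.8K_p) = 3.9/(2·0.2662) = 7.326, so K_p = 53.67/1.8 = 29.8.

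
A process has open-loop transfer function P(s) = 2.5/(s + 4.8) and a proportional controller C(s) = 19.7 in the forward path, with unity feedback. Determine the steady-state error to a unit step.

The loop is type 0. Static position error constant K_pos = C(0)·P(0) = 19.7·0.5208 = 10.26.
Steady-state error to a unit step: e_ss = 1/(1+K_pos) = 1/11.26 = 0.0888.

0.0888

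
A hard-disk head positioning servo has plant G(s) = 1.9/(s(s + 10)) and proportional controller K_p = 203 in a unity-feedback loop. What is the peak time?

The closed-loop denominator s² + 10s + 385.7 gives ω_n = √385.7 = 19.64 and ζ = 10/(2ω_n) = 0.2546.
Damped frequency ω_d = ω_n√(1−ζ²) = 18.99 rad/s, so peak time T_p = π/ω_d = 0.165 s.

T_p = 0.165 s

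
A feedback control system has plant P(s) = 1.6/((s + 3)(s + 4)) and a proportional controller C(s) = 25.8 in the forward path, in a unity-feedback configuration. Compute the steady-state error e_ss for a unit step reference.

0.225

The loop is type 0. Static position error constant K_pos = C(0)·P(0) = 25.8·0.1333 = 3.44.
Steady-state error to a unit step: e_ss = 1/(1+K_pos) = 1/4.44 = 0.225.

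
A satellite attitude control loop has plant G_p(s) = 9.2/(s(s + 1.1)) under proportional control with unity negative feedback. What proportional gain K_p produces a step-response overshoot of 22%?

K_p = 0.174

From %OS = 100·exp(−πζ/√(1−ζ²)) = 22%, ζ = −ln(0.22)/√(π²+ln²(0.22)) = 0.4342.
Characteristic equation s² + 1.1s + 9.2K_p = 0 gives ζ = 1.1/(2√(9.2K_p)).
Setting ζ = 0.4342: √(9.2K_p) = 1.1/(2·0.4342) = 1.267, so K_p = 1.605/9.2 = 0.174.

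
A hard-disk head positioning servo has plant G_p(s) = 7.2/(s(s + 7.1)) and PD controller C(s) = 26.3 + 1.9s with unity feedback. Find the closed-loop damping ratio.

Forward path: (26.3 + 1.9s)·7.2/(s(s+7.1)). The closed-loop characteristic equation is s² + (7.1 + 7.2·1.9)s + 7.2·26.3 = 0.
That is s² + 20.78s + 189.4 = 0, so ω_n = 13.76 rad/s and ζ = 20.78/(2·13.76) = 0.755.

ζ = 0.755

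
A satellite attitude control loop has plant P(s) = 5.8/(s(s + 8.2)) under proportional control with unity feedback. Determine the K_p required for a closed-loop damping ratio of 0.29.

K_p = 34.5

Closed-loop characteristic equation: s² + 8.2s + K_p·5.8 = 0.
So ω_n = √(5.8K_p) and 2ζω_n = 8.2, giving ζ = 8.2/(2√(5.8K_p)).
Setting ζ = 0.29: √(5.8K_p) = 8.2/(2·0.29) = 14.14, so K_p = 199.9/5.8 = 34.5.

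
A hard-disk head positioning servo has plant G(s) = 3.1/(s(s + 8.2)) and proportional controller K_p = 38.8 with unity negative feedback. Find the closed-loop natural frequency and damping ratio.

ω_n = 11 rad/s, ζ = 0.374

1 + K_p·G(s) = 0 gives s² + 8.2s + 120.3 = 0.
Matching s² + 2ζω_n s + ω_n²: ω_n = √120.3 = 10.97 rad/s and 2ζω_n = 8.2, so ζ = 8.2/(2·10.97) = 0.374.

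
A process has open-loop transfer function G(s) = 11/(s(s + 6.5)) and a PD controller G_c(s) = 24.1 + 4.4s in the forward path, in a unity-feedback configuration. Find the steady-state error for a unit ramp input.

0.0245

The loop has one pole at the origin (type 1). Velocity error constant K_v = lim_{s→0} s·G_c(s)G(s) = 24.1·11/6.5 = 40.78.
Steady-state error to a unit ramp: e_ss = 1/K_v = 0.0245.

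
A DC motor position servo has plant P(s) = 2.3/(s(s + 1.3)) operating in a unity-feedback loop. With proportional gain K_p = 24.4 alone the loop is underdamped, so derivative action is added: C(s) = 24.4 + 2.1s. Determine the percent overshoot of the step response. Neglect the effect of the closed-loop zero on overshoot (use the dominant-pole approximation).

Forward path: (24.4 + 2.1s)·2.3/(s(s+1.3)). The closed-loop characteristic equation is s² + (1.3 + 2.3·2.1)s + 2.3·24.4 = 0.
That is s² + 6.13s + 56.12 = 0, so ω_n = 7.491 rad/s and ζ = 6.13/(2·7.491) = 0.4091.
%OS = 100·exp(−πζ/√(1−ζ²)) = 24.4%.

24.4%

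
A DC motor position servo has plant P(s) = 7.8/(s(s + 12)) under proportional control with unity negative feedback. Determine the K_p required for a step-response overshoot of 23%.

From %OS = 100·exp(−πζ/√(1−ζ²)) = 23%, ζ = −ln(0.23)/√(π²+ln²(0.23)) = 0.4237.
Characteristic equation s² + 12s + 7.8K_p = 0 gives ζ = 12/(2√(7.8K_p)).
Setting ζ = 0.4237: √(7.8K_p) = 12/(2·0.4237) = 14.16, so K_p = 200.5/7.8 = 25.7.

K_p = 25.7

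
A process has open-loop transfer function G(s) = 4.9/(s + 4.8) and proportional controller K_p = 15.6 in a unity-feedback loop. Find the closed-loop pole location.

Closed-loop transfer function: T(s) = K_p·G(s)/(1 + K_p·G(s)) = 76.44/(s + 4.8 + 76.44) = 76.44/(s + 81.24).
The closed-loop pole is at s = −81.24.

s = -81.24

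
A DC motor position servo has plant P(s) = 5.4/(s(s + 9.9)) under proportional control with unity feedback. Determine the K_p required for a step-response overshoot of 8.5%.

K_p = 11.9

From %OS = 100·exp(−πζ/√(1−ζ²)) = 8.5%, ζ = −ln(0.085)/√(π²+ln²(0.085)) = 0.6173.
Characteristic equation s² + 9.9s + 5.4K_p = 0 gives ζ = 9.9/(2√(5.4K_p)).
Setting ζ = 0.6173: √(5.4K_p) = 9.9/(2·0.6173) = 8.019, so K_p = 64.3/5.4 = 11.9.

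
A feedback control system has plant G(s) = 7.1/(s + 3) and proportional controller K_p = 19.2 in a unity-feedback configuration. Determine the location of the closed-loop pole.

s = -139.3

Closed-loop transfer function: T(s) = K_p·G(s)/(1 + K_p·G(s)) = 136.3/(s + 3 + 136.3) = 136.3/(s + 139.3).
The closed-loop pole is at s = −139.3.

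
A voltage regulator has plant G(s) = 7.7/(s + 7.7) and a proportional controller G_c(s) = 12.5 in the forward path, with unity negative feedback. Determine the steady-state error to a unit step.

0.0741

The loop is type 0. Static position error constant K_pos = G_c(0)·G(0) = 12.5·1 = 12.5.
Steady-state error to a unit step: e_ss = 1/(1+K_pos) = 1/13.5 = 0.0741.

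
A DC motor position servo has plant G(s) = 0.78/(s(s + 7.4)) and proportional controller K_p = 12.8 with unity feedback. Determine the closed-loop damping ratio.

ζ = 1.17

The closed-loop denominator is s(s+7.4) + 12.8·0.78 = s² + 7.4s + 9.984.
So ω_n² = 9.984 ⇒ ω_n = 3.16 rad/s, and ζ = 7.4/(2ω_n) = 1.17.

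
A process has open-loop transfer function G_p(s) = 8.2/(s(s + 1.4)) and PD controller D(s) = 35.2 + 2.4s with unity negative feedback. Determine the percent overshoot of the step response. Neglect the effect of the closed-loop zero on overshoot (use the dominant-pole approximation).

8.33%

Forward path: (35.2 + 2.4s)·8.2/(s(s+1.4)). The closed-loop characteristic equation is s² + (1.4 + 8.2·2.4)s + 8.2·35.2 = 0.
That is s² + 21.08s + 288.6 = 0, so ω_n = 16.99 rad/s and ζ = 21.08/(2·16.99) = 0.6204.
%OS = 100·exp(−πζ/√(1−ζ²)) = 8.33%.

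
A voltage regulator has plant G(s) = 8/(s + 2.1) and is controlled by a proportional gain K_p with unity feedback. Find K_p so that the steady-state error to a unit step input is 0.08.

Steady-state error for a unit step on this type-0 loop is 1/(1 + K_p·G(0)).
G(0) = 3.81. Require 1/(1 + K_p·3.81) = 0.08, so 1 + 3.81·K_p = 12.5.
K_p = (12.5 − 1)/3.81 = 3.02.

K_p = 3.02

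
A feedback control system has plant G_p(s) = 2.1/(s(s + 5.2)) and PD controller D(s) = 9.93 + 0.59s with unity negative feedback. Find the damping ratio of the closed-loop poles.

ζ = 0.705

Forward path: (9.93 + 0.59s)·2.1/(s(s+5.2)). The closed-loop characteristic equation is s² + (5.2 + 2.1·0.59)s + 2.1·9.93 = 0.
That is s² + 6.439s + 20.85 = 0, so ω_n = 4.567 rad/s and ζ = 6.439/(2·4.567) = 0.705.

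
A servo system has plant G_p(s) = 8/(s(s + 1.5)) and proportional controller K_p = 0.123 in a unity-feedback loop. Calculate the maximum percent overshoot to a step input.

2.65%

From 1 + K_pG_p(s) = 0: s² + 1.5s + 0.984 = 0 ⇒ ω_n = 0.992, ζ = 0.7561.
%OS = 100·exp(−πζ/√(1−ζ²)) = 100·exp(−π·0.7561/√0.4284) = 2.65%.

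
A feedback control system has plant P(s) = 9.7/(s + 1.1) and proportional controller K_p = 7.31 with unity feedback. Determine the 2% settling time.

T_s ≈ 0.0556 s

Closed-loop transfer function: T(s) = K_p·P(s)/(1 + K_p·P(s)) = 70.91/(s + 1.1 + 70.91) = 70.91/(s + 72.01).
Time constant τ = 1/72.01 = 0.01389 s, so the 2% settling time is about 4τ = 0.0556 s.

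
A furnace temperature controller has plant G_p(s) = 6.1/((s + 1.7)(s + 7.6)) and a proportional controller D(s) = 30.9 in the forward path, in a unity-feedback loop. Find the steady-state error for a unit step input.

0.0641

The loop is type 0. Static position error constant K_pos = D(0)·G_p(0) = 30.9·0.4721 = 14.59.
Steady-state error to a unit step: e_ss = 1/(1+K_pos) = 1/15.59 = 0.0641.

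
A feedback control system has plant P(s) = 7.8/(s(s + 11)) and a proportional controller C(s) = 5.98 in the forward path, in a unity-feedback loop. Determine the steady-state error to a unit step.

0

The open loop C(s)P(s) has a pole at the origin (type 1), so the static position error constant is infinite and e_ss = 1/(1+∞) = 0.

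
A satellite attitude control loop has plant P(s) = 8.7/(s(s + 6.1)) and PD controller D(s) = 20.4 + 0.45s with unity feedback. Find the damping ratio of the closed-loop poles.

ζ = 0.376

Forward path: (20.4 + 0.45s)·8.7/(s(s+6.1)). The closed-loop characteristic equation is s² + (6.1 + 8.7·0.45)s + 8.7·20.4 = 0.
That is s² + 10.01s + 177.5 = 0, so ω_n = 13.32 rad/s and ζ = 10.01/(2·13.32) = 0.3759.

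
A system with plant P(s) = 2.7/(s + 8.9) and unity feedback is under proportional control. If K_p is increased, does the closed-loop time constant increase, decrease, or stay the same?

decrease

The closed-loop bandwidth 8.9+K_p·2.7 grows with K_p, so τ shrinks.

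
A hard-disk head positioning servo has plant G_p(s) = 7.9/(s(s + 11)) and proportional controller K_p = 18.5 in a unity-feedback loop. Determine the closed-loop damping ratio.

ζ = 0.455

With unity feedback the closed-loop characteristic equation is s² + 11s + 18.5·7.9 = s² + 11s + 146.2 = 0.
So ω_n² = 146.2 ⇒ ω_n = 12.09 rad/s, and ζ = 11/(2ω_n) = 0.455.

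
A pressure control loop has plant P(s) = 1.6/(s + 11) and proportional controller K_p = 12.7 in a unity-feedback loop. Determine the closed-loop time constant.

Closed-loop transfer function: T(s) = K_p·P(s)/(1 + K_p·P(s)) = 20.32/(s + 11 + 20.32) = 20.32/(s + 31.32).
Time constant τ = 1/31.32 = 0.0319 s.

τ = 0.0319 s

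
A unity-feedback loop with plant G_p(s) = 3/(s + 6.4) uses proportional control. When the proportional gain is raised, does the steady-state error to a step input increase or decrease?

decrease

e_ss = 1/(1 + K_p·G_p(0)); a larger K_p raises the denominator, so e_ss decreases.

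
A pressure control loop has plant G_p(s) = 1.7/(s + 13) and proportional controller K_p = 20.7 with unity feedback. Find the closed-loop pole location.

s = -48.19

Closed-loop transfer function: T(s) = K_p·G_p(s)/(1 + K_p·G_p(s)) = 35.19/(s + 13 + 35.19) = 35.19/(s + 48.19).
The closed-loop pole is at s = −48.19.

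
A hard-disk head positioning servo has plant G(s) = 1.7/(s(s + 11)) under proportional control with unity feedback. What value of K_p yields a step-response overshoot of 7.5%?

K_p = 44

From %OS = 100·exp(−πζ/√(1−ζ²)) = 7.5%, ζ = −ln(0.075)/√(π²+ln²(0.075)) = 0.6362.
Characteristic equation s² + 11s + 1.7K_p = 0 gives ζ = 11/(2√(1.7K_p)).
Setting ζ = 0.6362: √(1.7K_p) = 11/(2·0.6362) = 8.646, so K_p = 74.75/1.7 = 44.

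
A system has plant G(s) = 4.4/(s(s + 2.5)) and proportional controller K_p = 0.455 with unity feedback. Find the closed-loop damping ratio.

ζ = 0.883

With unity feedback the closed-loop characteristic equation is s² + 2.5s + 0.455·4.4 = s² + 2.5s + 2.002 = 0.
So ω_n² = 2.002 ⇒ ω_n = 1.415 rad/s, and ζ = 2.5/(2ω_n) = 0.883.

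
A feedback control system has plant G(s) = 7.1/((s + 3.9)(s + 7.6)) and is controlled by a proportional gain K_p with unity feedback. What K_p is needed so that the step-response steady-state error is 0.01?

For a type-0 loop with proportional control, e_ss = 1/(1 + K_p·G(0)).
G(0) = 0.2395. Require 1/(1 + K_p·0.2395) = 0.01, so 1 + 0.2395·K_p = 100.
K_p = (100 − 1)/0.2395 = 413.

K_p = 413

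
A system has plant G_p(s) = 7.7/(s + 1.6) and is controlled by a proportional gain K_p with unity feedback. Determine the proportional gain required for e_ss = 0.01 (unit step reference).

K_p = 20.6

Steady-state error for a unit step on this type-0 loop is 1/(1 + K_p·G_p(0)).
G_p(0) = 4.812. Require 1/(1 + K_p·4.812) = 0.01, so 1 + 4.812·K_p = 100.
K_p = (100 − 1)/4.812 = 20.6.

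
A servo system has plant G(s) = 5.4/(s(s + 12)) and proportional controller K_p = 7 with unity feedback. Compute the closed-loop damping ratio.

With unity feedback the closed-loop characteristic equation is s² + 12s + 7·5.4 = s² + 12s + 37.8 = 0.
Matching s² + 2ζω_n s + ω_n²: ω_n = √37.8 = 6.148 rad/s and 2ζω_n = 12, so ζ = 12/(2·6.148) = 0.976.

ζ = 0.976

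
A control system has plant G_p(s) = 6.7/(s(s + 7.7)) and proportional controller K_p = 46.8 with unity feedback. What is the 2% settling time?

The closed-loop denominator s² + 7.7s + 313.6 gives ω_n = √313.6 = 17.71 and ζ = 7.7/(2ω_n) = 0.2174.
2% settling time T_s ≈ 4/(ζω_n) = 4/3.85 = 1.04 s.

T_s ≈ 1.04 s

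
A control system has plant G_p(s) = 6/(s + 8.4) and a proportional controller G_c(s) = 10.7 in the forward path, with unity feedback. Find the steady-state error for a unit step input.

The loop is type 0. Static position error constant K_pos = G_c(0)·G_p(0) = 10.7·0.7143 = 7.643.
Steady-state error to a unit step: e_ss = 1/(1+K_pos) = 1/8.643 = 0.116.

0.116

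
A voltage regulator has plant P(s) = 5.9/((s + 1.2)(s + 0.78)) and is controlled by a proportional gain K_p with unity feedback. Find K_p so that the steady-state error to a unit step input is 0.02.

K_p = 7.77

Steady-state error for a unit step on this type-0 loop is 1/(1 + K_p·P(0)).
P(0) = 6.303. Require 1/(1 + K_p·6.303) = 0.02, so 1 + 6.303·K_p = 50.
K_p = (50 − 1)/6.303 = 7.77.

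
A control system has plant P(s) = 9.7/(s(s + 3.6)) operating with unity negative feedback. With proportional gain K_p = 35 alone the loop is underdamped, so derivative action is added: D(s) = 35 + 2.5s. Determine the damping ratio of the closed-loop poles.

Forward path: (35 + 2.5s)·9.7/(s(s+3.6)). The closed-loop characteristic equation is s² + (3.6 + 9.7·2.5)s + 9.7·35 = 0.
That is s² + 27.85s + 339.5 = 0, so ω_n = 18.43 rad/s and ζ = 27.85/(2·18.43) = 0.7557.

ζ = 0.756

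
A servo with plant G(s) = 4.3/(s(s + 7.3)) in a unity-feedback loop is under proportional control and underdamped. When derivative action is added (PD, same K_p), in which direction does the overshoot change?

With PD the characteristic equation becomes s² + (a + K·K_d)s + K·K_p = 0; the damping term grows, ζ rises, overshoot falls.

decrease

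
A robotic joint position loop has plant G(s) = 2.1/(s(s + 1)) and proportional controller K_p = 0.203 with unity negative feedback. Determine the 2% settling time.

T_s ≈ 8 s

Closed-loop characteristic equation: s² + 1s + 0.4263 = 0, so ω_n = 0.6529 rad/s and ζ = 1/(2·0.6529) = 0.7658.
2% settling time T_s ≈ 4/(ζω_n) = 4/0.5 = 8 s.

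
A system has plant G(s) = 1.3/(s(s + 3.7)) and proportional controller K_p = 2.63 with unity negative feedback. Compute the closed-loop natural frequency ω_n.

ω_n = 1.85 rad/s

With unity feedback the closed-loop characteristic equation is s² + 3.7s + 2.63·1.3 = s² + 3.7s + 3.419 = 0.
So ω_n² = 3.419 ⇒ ω_n = 1.849 rad/s, and ζ = 3.7/(2ω_n) = 1.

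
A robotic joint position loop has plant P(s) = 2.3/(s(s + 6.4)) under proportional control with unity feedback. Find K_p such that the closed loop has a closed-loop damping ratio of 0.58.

Closed-loop characteristic equation: s² + 6.4s + K_p·2.3 = 0.
So ω_n = √(2.3K_p) and 2ζω_n = 6.4, giving ζ = 6.4/(2√(2.3K_p)).
Setting ζ = 0.58: √(2.3K_p) = 6.4/(2·0.58) = 5.517, so K_p = 30.44/2.3 = 13.2.

K_p = 13.2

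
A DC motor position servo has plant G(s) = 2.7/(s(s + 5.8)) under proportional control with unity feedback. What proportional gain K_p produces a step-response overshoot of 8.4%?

From %OS = 100·exp(−πζ/√(1−ζ²)) = 8.4%, ζ = −ln(0.084)/√(π²+ln²(0.084)) = 0.6191.
Characteristic equation s² + 5.8s + 2.7K_p = 0 gives ζ = 5.8/(2√(2.7K_p)).
Setting ζ = 0.6191: √(2.7K_p) = 5.8/(2·0.6191) = 4.684, so K_p = 21.94/2.7 = 8.13.

K_p = 8.13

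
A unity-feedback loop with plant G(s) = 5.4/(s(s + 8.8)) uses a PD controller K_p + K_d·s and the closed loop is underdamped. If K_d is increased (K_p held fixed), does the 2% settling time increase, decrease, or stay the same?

decrease

Characteristic equation s² + (8.8 + 5.4K_d)s + 5.4K_p = 0: raising K_d increases ζω_n = (8.8+5.4K_d)/2 while the loop stays underdamped, so T_s ≈ 4/(ζω_n) decreases.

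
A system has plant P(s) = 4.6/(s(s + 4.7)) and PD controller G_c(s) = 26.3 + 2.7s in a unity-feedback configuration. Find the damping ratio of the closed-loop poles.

Forward path: (26.3 + 2.7s)·4.6/(s(s+4.7)). The closed-loop characteristic equation is s² + (4.7 + 4.6·2.7)s + 4.6·26.3 = 0.
That is s² + 17.12s + 121 = 0, so ω_n = 11 rad/s and ζ = 17.12/(2·11) = 0.7782.

ζ = 0.778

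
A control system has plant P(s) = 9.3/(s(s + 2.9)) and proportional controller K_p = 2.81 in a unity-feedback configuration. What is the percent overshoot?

Closed-loop characteristic equation: s² + 2.9s + 26.13 = 0, so ω_n = 5.112 rad/s and ζ = 2.9/(2·5.112) = 0.2836.
%OS = 100·exp(−πζ/√(1−ζ²)) = 100·exp(−π·0.2836/√0.9195) = 39.5%.

39.5%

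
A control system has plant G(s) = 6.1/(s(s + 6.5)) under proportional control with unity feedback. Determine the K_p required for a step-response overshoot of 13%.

K_p = 5.84

From %OS = 100·exp(−πζ/√(1−ζ²)) = 13%, ζ = −ln(0.13)/√(π²+ln²(0.13)) = 0.5446.
Characteristic equation s² + 6.5s + 6.1K_p = 0 gives ζ = 6.5/(2√(6.1K_p)).
Setting ζ = 0.5446: √(6.1K_p) = 6.5/(2·0.5446) = 5.967, so K_p = 35.61/6.1 = 5.84.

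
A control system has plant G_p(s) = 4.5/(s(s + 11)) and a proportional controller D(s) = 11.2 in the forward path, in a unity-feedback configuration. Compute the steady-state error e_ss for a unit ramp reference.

The loop has one pole at the origin (type 1). Velocity error constant K_v = lim_{s→0} s·D(s)G_p(s) = 11.2·4.5/11 = 4.582.
Steady-state error to a unit ramp: e_ss = 1/K_v = 0.218.

0.218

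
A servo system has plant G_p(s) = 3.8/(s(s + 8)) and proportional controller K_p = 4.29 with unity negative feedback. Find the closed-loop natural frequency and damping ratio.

The closed-loop denominator is s(s+8) + 4.29·3.8 = s² + 8s + 16.3.
Matching s² + 2ζω_n s + ω_n²: ω_n = √16.3 = 4.038 rad/s and 2ζω_n = 8, so ζ = 8/(2·4.038) = 0.991.

ω_n = 4.04 rad/s, ζ = 0.991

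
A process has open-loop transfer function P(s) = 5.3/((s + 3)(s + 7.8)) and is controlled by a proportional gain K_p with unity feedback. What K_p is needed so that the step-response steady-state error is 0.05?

K_p = 83.9

For a type-0 loop with proportional control, e_ss = 1/(1 + K_p·P(0)).
P(0) = 0.2265. Require 1/(1 + K_p·0.2265) = 0.05, so 1 + 0.2265·K_p = 20.
K_p = (20 − 1)/0.2265 = 83.9.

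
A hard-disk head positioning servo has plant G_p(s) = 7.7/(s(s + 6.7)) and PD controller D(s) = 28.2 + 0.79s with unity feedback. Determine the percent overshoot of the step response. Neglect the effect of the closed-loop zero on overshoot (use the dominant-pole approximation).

Forward path: (28.2 + 0.79s)·7.7/(s(s+6.7)). The closed-loop characteristic equation is s² + (6.7 + 7.7·0.79)s + 7.7·28.2 = 0.
That is s² + 12.78s + 217.1 = 0, so ω_n = 14.74 rad/s and ζ = 12.78/(2·14.74) = 0.4337.
%OS = 100·exp(−πζ/√(1−ζ²)) = 22%.

22%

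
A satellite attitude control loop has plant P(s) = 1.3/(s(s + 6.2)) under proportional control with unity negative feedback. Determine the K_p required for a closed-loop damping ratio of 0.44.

Closed-loop characteristic equation: s² + 6.2s + K_p·1.3 = 0.
So ω_n = √(1.3K_p) and 2ζω_n = 6.2, giving ζ = 6.2/(2√(1.3K_p)).
Setting ζ = 0.44: √(1.3K_p) = 6.2/(2·0.44) = 7.045, so K_p = 49.64/1.3 = 38.2.

K_p = 38.2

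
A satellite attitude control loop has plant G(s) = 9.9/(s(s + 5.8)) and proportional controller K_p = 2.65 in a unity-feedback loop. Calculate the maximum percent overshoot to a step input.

From 1 + K_pG(s) = 0: s² + 5.8s + 26.23 = 0 ⇒ ω_n = 5.122, ζ = 0.5662.
%OS = 100·exp(−πζ/√(1−ζ²)) = 100·exp(−π·0.5662/√0.6794) = 11.6%.

11.6%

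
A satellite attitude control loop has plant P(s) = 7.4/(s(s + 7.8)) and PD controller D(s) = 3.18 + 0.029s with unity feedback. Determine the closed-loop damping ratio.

ζ = 0.826

Forward path: (3.18 + 0.029s)·7.4/(s(s+7.8)). The closed-loop characteristic equation is s² + (7.8 + 7.4·0.029)s + 7.4·3.18 = 0.
That is s² + 8.015s + 23.53 = 0, so ω_n = 4.851 rad/s and ζ = 8.015/(2·4.851) = 0.8261.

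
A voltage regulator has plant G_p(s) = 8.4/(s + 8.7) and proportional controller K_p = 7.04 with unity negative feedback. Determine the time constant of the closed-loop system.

τ = 0.0147 s

Closed-loop transfer function: T(s) = K_p·G_p(s)/(1 + K_p·G_p(s)) = 59.14/(s + 8.7 + 59.14) = 59.14/(s + 67.84).
Time constant τ = 1/67.84 = 0.0147 s.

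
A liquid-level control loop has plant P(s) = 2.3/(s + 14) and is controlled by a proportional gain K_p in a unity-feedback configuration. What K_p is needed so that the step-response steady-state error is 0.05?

Steady-state error for a unit step on this type-0 loop is 1/(1 + K_p·P(0)).
P(0) = 0.1643. Require 1/(1 + K_p·0.1643) = 0.05, so 1 + 0.1643·K_p = 20.
K_p = (20 − 1)/0.1643 = 116.

K_p = 116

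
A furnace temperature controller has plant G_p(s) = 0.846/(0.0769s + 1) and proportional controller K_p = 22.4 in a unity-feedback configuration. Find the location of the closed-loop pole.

s = -259.4

Closed loop: T(s) = K_p·G_p/(1+K_p·G_p) = 18.95/(0.0769s + 1 + 18.95), with pole at s = −(1 + 18.95)/0.0769 = −259.4.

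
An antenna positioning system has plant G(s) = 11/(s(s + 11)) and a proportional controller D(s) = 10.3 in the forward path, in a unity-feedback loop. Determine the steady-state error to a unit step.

The open loop D(s)G(s) has a pole at the origin (type 1), so the static position error constant is infinite and e_ss = 1/(1+∞) = 0.

0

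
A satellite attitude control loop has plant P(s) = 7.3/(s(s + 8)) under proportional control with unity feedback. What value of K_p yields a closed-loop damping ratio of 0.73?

K_p = 4.11

Closed-loop characteristic equation: s² + 8s + K_p·7.3 = 0.
So ω_n = √(7.3K_p) and 2ζω_n = 8, giving ζ = 8/(2√(7.3K_p)).
Setting ζ = 0.73: √(7.3K_p) = 8/(2·0.73) = 5.479, so K_p = 30.02/7.3 = 4.11.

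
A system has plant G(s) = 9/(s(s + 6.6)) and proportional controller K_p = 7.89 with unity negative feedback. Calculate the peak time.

The closed-loop denominator s² + 6.6s + 71.01 gives ω_n = √71.01 = 8.427 and ζ = 6.6/(2ω_n) = 0.3916.
Damped frequency ω_d = ω_n√(1−ζ²) = 7.754 rad/s, so peak time T_p = π/ω_d = 0.405 s.

T_p = 0.405 s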